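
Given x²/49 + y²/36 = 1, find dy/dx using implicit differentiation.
Differentiate the relation implicitly: treat y = y(x) and apply the chain rule, so every y-derivative picks up a y' = dy/dx factor.

With everything moved to the left-hand side, differentiate term by term:
  d/dx[x^2/49] = 2x/49
  d/dx[y^2/36] = y·y'/18
  d/dx[-1] = 0

Separating the contributions that come from x directly and those that come through y:
  without y':      2x/49
  multiplying y':  y/18

so (2x/49) + (y/18)·y' = 0, and therefore
  dy/dx = -(2x/49)/(y/18) = -36x/(49y)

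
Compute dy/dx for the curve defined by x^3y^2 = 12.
Differentiate both sides with respect to x, treating y as y(x). By the chain rule, any term containing y contributes a factor of y' = dy/dx when we differentiate it.

Move every term to one side and write the relation as F(x, y) = 0. Term by term,
  d/dx[x^3y^2] = 2x^3y·y' + 3x^2y^2
  d/dx[-12] = 0

The pieces without y' make up ∂F/∂x and the coefficient of y' is ∂F/∂y:
  ∂F/∂x = 3x^2y^2,
  ∂F/∂y = 2x^3y.

Since d/dx[F] = ∂F/∂x + (∂F/∂y)·y' = 0, solve for y':
  (∂F/∂y)·y' = -∂F/∂x
  dy/dx = -(∂F/∂x)/(∂F/∂y) = -(3x^2y^2)/(2x^3y) = -3y/(2x)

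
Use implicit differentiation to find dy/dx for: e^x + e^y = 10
Take d/dx of both sides. Since y is implicitly a function of x, the chain rule attaches a y' = dy/dx factor whenever we differentiate through y.

Set F(x, y) = (left side) − (right side), so the curve is F = 0. Differentiating each term of F:
  d/dx[e^(x)] = e^(x)
  d/dx[e^(y)] = y'·e^(y)
  d/dx[-10] = 0

Collecting, the y'-free part is the partial derivative in x and the y' coefficient is the partial derivative in y:
  ∂F/∂x = e^(x)
  ∂F/∂y = e^(y)

so d/dx[F(x, y(x))] = ∂F/∂x + (∂F/∂y)·y' = 0. Rearranging,
  dy/dx = -(∂F/∂x)/(∂F/∂y) = -(e^(x))/(e^(y)) = -e^(x - y)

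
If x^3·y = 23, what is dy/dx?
Differentiate the relation implicitly: treat y = y(x) and apply the chain rule, so every y-derivative picks up a y' = dy/dx factor.

With everything moved to the left-hand side, differentiate term by term:
  d/dx[x^3y] = x^3·y' + 3x^2y
  d/dx[-23] = 0

Separating the contributions that come from x directly and those that come through y:
  without y':      3x^2y
  multiplying y':  x^3

so (3x^2y) + (x^3)·y' = 0, and therefore
  dy/dx = -(3x^2y)/(x^3) = -3y/x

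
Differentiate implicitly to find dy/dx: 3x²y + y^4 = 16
Differentiate both sides with respect to x, treating y as y(x). By the chain rule, any term containing y contributes a factor of y' = dy/dx when we differentiate it.

Move every term to one side and write the relation as F(x, y) = 0. Term by term,
  d/dx[3x^2y] = 3x^2·y' + 6xy
  d/dx[y^4] = 4y^3·y'
  d/dx[-16] = 0

The pieces without y' make up ∂F/∂x and the coefficient of y' is ∂F/∂y:
  ∂F/∂x = 6xy,
  ∂F/∂y = 3x^2 + 4y^3.

Since d/dx[F] = ∂F/∂x + (∂F/∂y)·y' = 0, solve for y':
  (∂F/∂y)·y' = -∂F/∂x
  dy/dx = -(∂F/∂x)/(∂F/∂y) = -(6xy)/(3x^2 + 4y^3) = -6xy/(3x^2 + 4y^3)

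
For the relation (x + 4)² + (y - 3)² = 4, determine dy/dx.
Differentiate both sides with respect to x, treating y as y(x). By the chain rule, any term containing y contributes a factor of y' = dy/dx when we differentiate it.

Move every term to one side and write the relation as F(x, y) = 0. Term by term,
  d/dx[(x + 4)^2] = 2x + 8
  d/dx[(y - 3)^2] = 2·y'(y - 3)
  d/dx[-4] = 0

The pieces without y' make up ∂F/∂x and the coefficient of y' is ∂F/∂y:
  ∂F/∂x = 2x + 8,
  ∂F/∂y = 2y - 6.

Since d/dx[F] = ∂F/∂x + (∂F/∂y)·y' = 0, solve for y':
  (∂F/∂y)·y' = -∂F/∂x
  dy/dx = -(∂F/∂x)/(∂F/∂y) = -(2x + 8)/(2y - 6) = (-x - 4)/(y - 3)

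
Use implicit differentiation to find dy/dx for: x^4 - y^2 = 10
Take d/dx of both sides. Since y is implicitly a function of x, the chain rule attaches a y' = dy/dx factor whenever we differentiate through y.

Set F(x, y) = (left side) − (right side), so the curve is F = 0. Differentiating each term of F:
  d/dx[x^4] = 4x^3
  d/dx[-y^2] = -2y·y'
  d/dx[-10] = 0

Collecting, the y'-free part is the partial derivative in x and the y' coefficient is the partial derivative in y:
  ∂F/∂x = 4x^3
  ∂F/∂y = -2y

so d/dx[F(x, y(x))] = ∂F/∂x + (∂F/∂y)·y' = 0. Rearranging,
  dy/dx = -(∂F/∂x)/(∂F/∂y) = -(4x^3)/(-2y) = 2x^3/y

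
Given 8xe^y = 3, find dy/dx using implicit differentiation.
Differentiate both sides with respect to x, treating y as y(x). By the chain rule, any term containing y contributes a factor of y' = dy/dx when we differentiate it.

Move every term to one side and write the relation as F(x, y) = 0. Term by term,
  d/dx[8x·e^(y)] = 8x·y'·e^(y) + 8e^(y)
  d/dx[-3] = 0

The pieces without y' make up ∂F/∂x and the coefficient of y' is ∂F/∂y:
  ∂F/∂x = 8e^(y),
  ∂F/∂y = 8x·e^(y).

Since d/dx[F] = ∂F/∂x + (∂F/∂y)·y' = 0, solve for y':
  (∂F/∂y)·y' = -∂F/∂x
  dy/dx = -(∂F/∂x)/(∂F/∂y) = -(8e^(y))/(8x·e^(y)) = -1/x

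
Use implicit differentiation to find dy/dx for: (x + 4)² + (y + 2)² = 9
Take d/dx of both sides. Since y is implicitly a function of x, the chain rule attaches a y' = dy/dx factor whenever we differentiate through y.

Set F(x, y) = (left side) − (right side), so the curve is F = 0. Differentiating each term of F:
  d/dx[(x + 4)^2] = 2x + 8
  d/dx[(y + 2)^2] = 2·y'(y + 2)
  d/dx[-9] = 0

Collecting, the y'-free part is the partial derivative in x and the y' coefficient is the partial derivative in y:
  ∂F/∂x = 2x + 8
  ∂F/∂y = 2y + 4

so d/dx[F(x, y(x))] = ∂F/∂x + (∂F/∂y)·y' = 0. Rearranging,
  dy/dx = -(∂F/∂x)/(∂F/∂y) = -(2x + 8)/(2y + 4) = (-x - 4)/(y + 2)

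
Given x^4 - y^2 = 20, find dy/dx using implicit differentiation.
Take d/dx of both sides. Since y is implicitly a function of x, the chain rule attaches a y' = dy/dx factor whenever we differentiate through y.

Set F(x, y) = (left side) − (right side), so the curve is F = 0. Differentiating each term of F:
  d/dx[x^4] = 4x^3
  d/dx[-y^2] = -2y·y'
  d/dx[-20] = 0

Collecting, the y'-free part is the partial derivative in x and the y' coefficient is the partial derivative in y:
  ∂F/∂x = 4x^3
  ∂F/∂y = -2y

so d/dx[F(x, y(x))] = ∂F/∂x + (∂F/∂y)·y' = 0. Rearranging,
  dy/dx = -(∂F/∂x)/(∂F/∂y) = -(4x^3)/(-2y) = 2x^3/y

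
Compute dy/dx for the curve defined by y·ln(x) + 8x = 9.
Differentiate both sides with respect to x, treating y as y(x). By the chain rule, any term containing y contributes a factor of y' = dy/dx when we differentiate it.

Move every term to one side and write the relation as F(x, y) = 0. Term by term,
  d/dx[8x] = 8
  d/dx[y·ln(x)] = y'·ln(x) + y/x
  d/dx[-9] = 0

The pieces without y' make up ∂F/∂x and the coefficient of y' is ∂F/∂y:
  ∂F/∂x = 8 + y/x,
  ∂F/∂y = ln(x).

Since d/dx[F] = ∂F/∂x + (∂F/∂y)·y' = 0, solve for y':
  (∂F/∂y)·y' = -∂F/∂x
  dy/dx = -(∂F/∂x)/(∂F/∂y) = -(8 + y/x)/(ln(x))
        = -((8x + y)/x)/(ln(x)) = (-8x - y)/(x·ln(x))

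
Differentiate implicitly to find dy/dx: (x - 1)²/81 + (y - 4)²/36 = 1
Differentiate the relation implicitly: treat y = y(x) and apply the chain rule, so every y-derivative picks up a y' = dy/dx factor.

With everything moved to the left-hand side, differentiate term by term:
  d/dx[(x - 1)^2/81] = 2x/81 - 2/81
  d/dx[(y - 4)^2/36] = y'(y - 4)/18
  d/dx[-1] = 0

Separating the contributions that come from x directly and those that come through y:
  without y':      2x/81 - 2/81
  multiplying y':  y/18 - 2/9

so (2x/81 - 2/81) + (y/18 - 2/9)·y' = 0, and therefore
  dy/dx = -(2x/81 - 2/81)/(y/18 - 2/9)
        = -(2(x - 1)/81)/((y - 4)/18) = 4(1 - x)/(9(y - 4))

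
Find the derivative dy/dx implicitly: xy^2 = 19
Differentiate both sides with respect to x, treating y as y(x). By the chain rule, any term containing y contributes a factor of y' = dy/dx when we differentiate it.

Move every term to one side and write the relation as F(x, y) = 0. Term by term,
  d/dx[xy^2] = 2xy·y' + y^2
  d/dx[-19] = 0

The pieces without y' make up ∂F/∂x and the coefficient of y' is ∂F/∂y:
  ∂F/∂x = y^2,
  ∂F/∂y = 2xy.

Since d/dx[F] = ∂F/∂x + (∂F/∂y)·y' = 0, solve for y':
  (∂F/∂y)·y' = -∂F/∂x
  dy/dx = -(∂F/∂x)/(∂F/∂y) = -(y^2)/(2xy) = -y/(2x)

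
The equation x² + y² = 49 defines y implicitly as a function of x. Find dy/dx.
Apply d/dx to both sides, remembering that y depends on x. Each occurrence of y therefore brings in a y' = dy/dx via the chain rule.

With F(x, y) equal to the left-hand side minus the right, differentiate F term by term:
  d/dx[x^2] = 2x
  d/dx[y^2] = 2y·y'
  d/dx[-49] = 0
Adding these up, d/dx[F] = 0 becomes
  (2x) + (2y)·y' = 0,
so isolating y',
  dy/dx = -(2x)/(2y) = -x/y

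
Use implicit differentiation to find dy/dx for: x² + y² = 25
Apply d/dx to both sides, remembering that y depends on x. Each occurrence of y therefore brings in a y' = dy/dx via the chain rule.

With F(x, y) equal to the left-hand side minus the right, differentiate F term by term:
  d/dx[x^2] = 2x
  d/dx[y^2] = 2y·y'
  d/dx[-25] = 0
Adding these up, d/dx[F] = 0 becomes
  (2x) + (2y)·y' = 0,
so isolating y',
  dy/dx = -(2x)/(2y) = -x/y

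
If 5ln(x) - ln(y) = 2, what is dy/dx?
Take d/dx of both sides. Since y is implicitly a function of x, the chain rule attaches a y' = dy/dx factor whenever we differentiate through y.

Set F(x, y) = (left side) − (right side), so the curve is F = 0. Differentiating each term of F:
  d/dx[5ln(x)] = 5/x
  d/dx[-ln(y)] = -y'/y
  d/dx[-2] = 0

Collecting, the y'-free part is the partial derivative in x and the y' coefficient is the partial derivative in y:
  ∂F/∂x = 5/x
  ∂F/∂y = -1/y

so d/dx[F(x, y(x))] = ∂F/∂x + (∂F/∂y)·y' = 0. Rearranging,
  dy/dx = -(∂F/∂x)/(∂F/∂y) = -(5/x)/(-1/y) = 5y/x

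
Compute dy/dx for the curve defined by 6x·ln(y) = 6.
Take d/dx of both sides. Since y is implicitly a function of x, the chain rule attaches a y' = dy/dx factor whenever we differentiate through y.

Set F(x, y) = (left side) − (right side), so the curve is F = 0. Differentiating each term of F:
  d/dx[6x·ln(y)] = 6x·y'/y + 6ln(y)
  d/dx[-6] = 0

Collecting, the y'-free part is the partial derivative in x and the y' coefficient is the partial derivative in y:
  ∂F/∂x = 6ln(y)
  ∂F/∂y = 6x/y

so d/dx[F(x, y(x))] = ∂F/∂x + (∂F/∂y)·y' = 0. Rearranging,
  dy/dx = -(∂F/∂x)/(∂F/∂y) = -(6ln(y))/(6x/y) = -y·ln(y)/x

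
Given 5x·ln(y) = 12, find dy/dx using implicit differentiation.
Apply d/dx to both sides, remembering that y depends on x. Each occurrence of y therefore brings in a y' = dy/dx via the chain rule.

With F(x, y) equal to the left-hand side minus the right, differentiate F term by term:
  d/dx[5x·ln(y)] = 5x·y'/y + 5ln(y)
  d/dx[-12] = 0
Adding these up, d/dx[F] = 0 becomes
  (5ln(y)) + (5x/y)·y' = 0,
so isolating y',
  dy/dx = -(5ln(y))/(5x/y) = -y·ln(y)/x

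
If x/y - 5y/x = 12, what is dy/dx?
Apply d/dx to both sides, remembering that y depends on x. Each occurrence of y therefore brings in a y' = dy/dx via the chain rule.

With F(x, y) equal to the left-hand side minus the right, differentiate F term by term:
  d/dx[x/y] = -x·y'/y^2 + 1/y
  d/dx[-5y/x] = -5·y'/x + 5y/x^2
  d/dx[-12] = 0
Adding these up, d/dx[F] = 0 becomes
  (1/y + 5y/x^2) + (-x/y^2 - 5/x)·y' = 0,
so isolating y',
  dy/dx = -(1/y + 5y/x^2)/(-x/y^2 - 5/x)
        = -((x^2 + 5y^2)/(x^2y))/(-(x^2 + 5y^2)/(xy^2)) = y/x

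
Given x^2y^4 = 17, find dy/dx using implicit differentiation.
Differentiate the relation implicitly: treat y = y(x) and apply the chain rule, so every y-derivative picks up a y' = dy/dx factor.

With everything moved to the left-hand side, differentiate term by term:
  d/dx[x^2y^4] = 4x^2y^3·y' + 2xy^4
  d/dx[-17] = 0

Separating the contributions that come from x directly and those that come through y:
  without y':      2xy^4
  multiplying y':  4x^2y^3

so (2xy^4) + (4x^2y^3)·y' = 0, and therefore
  dy/dx = -(2xy^4)/(4x^2y^3) = -y/(2x)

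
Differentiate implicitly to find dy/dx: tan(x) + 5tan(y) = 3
Apply d/dx to both sides, remembering that y depends on x. Each occurrence of y therefore brings in a y' = dy/dx via the chain rule.

With F(x, y) equal to the left-hand side minus the right, differentiate F term by term:
  d/dx[tan(x)] = tan(x)^2 + 1
  d/dx[5tan(y)] = 5·y'(tan(y)^2 + 1)
  d/dx[-3] = 0
Adding these up, d/dx[F] = 0 becomes
  (tan(x)^2 + 1) + (5tan(y)^2 + 5)·y' = 0,
so isolating y',
  dy/dx = -(tan(x)^2 + 1)/(5tan(y)^2 + 5) = -cos(y)^2/(5cos(x)^2)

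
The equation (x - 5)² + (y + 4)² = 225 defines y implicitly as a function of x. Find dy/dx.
Differentiate both sides with respect to x, treating y as y(x). By the chain rule, any term containing y contributes a factor of y' = dy/dx when we differentiate it.

Move every term to one side and write the relation as F(x, y) = 0. Term by term,
  d/dx[(x - 5)^2] = 2x - 10
  d/dx[(y + 4)^2] = 2·y'(y + 4)
  d/dx[-225] = 0

The pieces without y' make up ∂F/∂x and the coefficient of y' is ∂F/∂y:
  ∂F/∂x = 2x - 10,
  ∂F/∂y = 2y + 8.

Since d/dx[F] = ∂F/∂x + (∂F/∂y)·y' = 0, solve for y':
  (∂F/∂y)·y' = -∂F/∂x
  dy/dx = -(∂F/∂x)/(∂F/∂y) = -(2x - 10)/(2y + 8) = (5 - x)/(y + 4)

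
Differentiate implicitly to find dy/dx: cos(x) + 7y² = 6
Apply d/dx to both sides, remembering that y depends on x. Each occurrence of y therefore brings in a y' = dy/dx via the chain rule.

With F(x, y) equal to the left-hand side minus the right, differentiate F term by term:
  d/dx[7y^2] = 14y·y'
  d/dx[cos(x)] = -sin(x)
  d/dx[-6] = 0
Adding these up, d/dx[F] = 0 becomes
  (-sin(x)) + (14y)·y' = 0,
so isolating y',
  dy/dx = -(-sin(x))/(14y) = sin(x)/(14y)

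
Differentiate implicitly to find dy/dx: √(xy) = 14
Differentiate both sides with respect to x, treating y as y(x). By the chain rule, any term containing y contributes a factor of y' = dy/dx when we differentiate it.

Move every term to one side and write the relation as F(x, y) = 0. Term by term,
  d/dx[√(xy)] = √(xy)(x·y'/2 + y/2)/(xy)
  d/dx[-14] = 0

The pieces without y' make up ∂F/∂x and the coefficient of y' is ∂F/∂y:
  ∂F/∂x = √(xy)/(2x),
  ∂F/∂y = √(xy)/(2y).

Since d/dx[F] = ∂F/∂x + (∂F/∂y)·y' = 0, solve for y':
  (∂F/∂y)·y' = -∂F/∂x
  dy/dx = -(∂F/∂x)/(∂F/∂y) = -(√(xy)/(2x))/(√(xy)/(2y)) = -y/x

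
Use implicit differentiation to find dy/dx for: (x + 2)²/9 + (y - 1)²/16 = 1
Differentiate the relation implicitly: treat y = y(x) and apply the chain rule, so every y-derivative picks up a y' = dy/dx factor.

With everything moved to the left-hand side, differentiate term by term:
  d/dx[(x + 2)^2/9] = 2x/9 + 4/9
  d/dx[(y - 1)^2/16] = y'(y - 1)/8
  d/dx[-1] = 0

Separating the contributions that come from x directly and those that come through y:
  without y':      2x/9 + 4/9
  multiplying y':  y/8 - 1/8

so (2x/9 + 4/9) + (y/8 - 1/8)·y' = 0, and therefore
  dy/dx = -(2x/9 + 4/9)/(y/8 - 1/8)
        = -(2(x + 2)/9)/((y - 1)/8) = 16(-x - 2)/(9(y - 1))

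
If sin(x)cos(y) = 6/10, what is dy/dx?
Take d/dx of both sides. Since y is implicitly a function of x, the chain rule attaches a y' = dy/dx factor whenever we differentiate through y.

Set F(x, y) = (left side) − (right side), so the curve is F = 0. Differentiating each term of F:
  d/dx[sin(x)·cos(y)] = -y'·sin(x)·sin(y) + cos(x)·cos(y)
  d/dx[-3/5] = 0

Collecting, the y'-free part is the partial derivative in x and the y' coefficient is the partial derivative in y:
  ∂F/∂x = cos(x)·cos(y)
  ∂F/∂y = -sin(x)·sin(y)

so d/dx[F(x, y(x))] = ∂F/∂x + (∂F/∂y)·y' = 0. Rearranging,
  dy/dx = -(∂F/∂x)/(∂F/∂y) = -(cos(x)·cos(y))/(-sin(x)·sin(y)) = 1/(tan(x)·tan(y))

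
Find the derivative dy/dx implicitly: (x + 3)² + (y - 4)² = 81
Apply d/dx to both sides, remembering that y depends on x. Each occurrence of y therefore brings in a y' = dy/dx via the chain rule.

With F(x, y) equal to the left-hand side minus the right, differentiate F term by term:
  d/dx[(x + 3)^2] = 2x + 6
  d/dx[(y - 4)^2] = 2·y'(y - 4)
  d/dx[-81] = 0
Adding these up, d/dx[F] = 0 becomes
  (2x + 6) + (2y - 8)·y' = 0,
so isolating y',
  dy/dx = -(2x + 6)/(2y - 8) = (-x - 3)/(y - 4)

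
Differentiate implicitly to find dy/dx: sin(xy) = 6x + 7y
Differentiate both sides with respect to x, treating y as y(x). By the chain rule, any term containing y contributes a factor of y' = dy/dx when we differentiate it.

Move every term to one side and write the relation as F(x, y) = 0. Term by term,
  d/dx[-6x] = -6
  d/dx[-7y] = -7·y'
  d/dx[sin(xy)] = (x·y' + y)·cos(xy)

The pieces without y' make up ∂F/∂x and the coefficient of y' is ∂F/∂y:
  ∂F/∂x = y·cos(xy) - 6,
  ∂F/∂y = x·cos(xy) - 7.

Since d/dx[F] = ∂F/∂x + (∂F/∂y)·y' = 0, solve for y':
  (∂F/∂y)·y' = -∂F/∂x
  dy/dx = -(∂F/∂x)/(∂F/∂y) = -(y·cos(xy) - 6)/(x·cos(xy) - 7) = (-y·cos(xy) + 6)/(x·cos(xy) - 7)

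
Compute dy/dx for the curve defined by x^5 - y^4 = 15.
Take d/dx of both sides. Since y is implicitly a function of x, the chain rule attaches a y' = dy/dx factor whenever we differentiate through y.

Set F(x, y) = (left side) − (right side), so the curve is F = 0. Differentiating each term of F:
  d/dx[x^5] = 5x^4
  d/dx[-y^4] = -4y^3·y'
  d/dx[-15] = 0

Collecting, the y'-free part is the partial derivative in x and the y' coefficient is the partial derivative in y:
  ∂F/∂x = 5x^4
  ∂F/∂y = -4y^3

so d/dx[F(x, y(x))] = ∂F/∂x + (∂F/∂y)·y' = 0. Rearranging,
  dy/dx = -(∂F/∂x)/(∂F/∂y) = -(5x^4)/(-4y^3) = 5x^4/(4y^3)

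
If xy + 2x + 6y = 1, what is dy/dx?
Apply d/dx to both sides, remembering that y depends on x. Each occurrence of y therefore brings in a y' = dy/dx via the chain rule.

With F(x, y) equal to the left-hand side minus the right, differentiate F term by term:
  d/dx[xy] = x·y' + y
  d/dx[2x] = 2
  d/dx[6y] = 6·y'
  d/dx[-1] = 0
Adding these up, d/dx[F] = 0 becomes
  (y + 2) + (x + 6)·y' = 0,
so isolating y',
  dy/dx = -(y + 2)/(x + 6) = (-y - 2)/(x + 6)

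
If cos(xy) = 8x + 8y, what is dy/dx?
Apply d/dx to both sides, remembering that y depends on x. Each occurrence of y therefore brings in a y' = dy/dx via the chain rule.

With F(x, y) equal to the left-hand side minus the right, differentiate F term by term:
  d/dx[-8x] = -8
  d/dx[-8y] = -8·y'
  d/dx[cos(xy)] = -(x·y' + y)·sin(xy)
Adding these up, d/dx[F] = 0 becomes
  (-y·sin(xy) - 8) + (-x·sin(xy) - 8)·y' = 0,
so isolating y',
  dy/dx = -(-y·sin(xy) - 8)/(-x·sin(xy) - 8) = -(y·sin(xy) + 8)/(x·sin(xy) + 8)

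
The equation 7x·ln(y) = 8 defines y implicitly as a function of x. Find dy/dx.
Take d/dx of both sides. Since y is implicitly a function of x, the chain rule attaches a y' = dy/dx factor whenever we differentiate through y.

Set F(x, y) = (left side) − (right side), so the curve is F = 0. Differentiating each term of F:
  d/dx[7x·ln(y)] = 7x·y'/y + 7ln(y)
  d/dx[-8] = 0

Collecting, the y'-free part is the partial derivative in x and the y' coefficient is the partial derivative in y:
  ∂F/∂x = 7ln(y)
  ∂F/∂y = 7x/y

so d/dx[F(x, y(x))] = ∂F/∂x + (∂F/∂y)·y' = 0. Rearranging,
  dy/dx = -(∂F/∂x)/(∂F/∂y) = -(7ln(y))/(7x/y) = -y·ln(y)/x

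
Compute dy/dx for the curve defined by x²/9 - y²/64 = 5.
Differentiate the relation implicitly: treat y = y(x) and apply the chain rule, so every y-derivative picks up a y' = dy/dx factor.

With everything moved to the left-hand side, differentiate term by term:
  d/dx[x^2/9] = 2x/9
  d/dx[-y^2/64] = -y·y'/32
  d/dx[-5] = 0

Separating the contributions that come from x directly and those that come through y:
  without y':      2x/9
  multiplying y':  -y/32

so (2x/9) + (-y/32)·y' = 0, and therefore
  dy/dx = -(2x/9)/(-y/32) = 64x/(9y)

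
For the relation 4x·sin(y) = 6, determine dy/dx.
Differentiate the relation implicitly: treat y = y(x) and apply the chain rule, so every y-derivative picks up a y' = dy/dx factor.

With everything moved to the left-hand side, differentiate term by term:
  d/dx[4x·sin(y)] = 4x·y'·cos(y) + 4sin(y)
  d/dx[-6] = 0

Separating the contributions that come from x directly and those that come through y:
  without y':      4sin(y)
  multiplying y':  4x·cos(y)

so (4sin(y)) + (4x·cos(y))·y' = 0, and therefore
  dy/dx = -(4sin(y))/(4x·cos(y)) = -tan(y)/x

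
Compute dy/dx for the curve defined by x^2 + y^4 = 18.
Differentiate the relation implicitly: treat y = y(x) and apply the chain rule, so every y-derivative picks up a y' = dy/dx factor.

With everything moved to the left-hand side, differentiate term by term:
  d/dx[x^2] = 2x
  d/dx[y^4] = 4y^3·y'
  d/dx[-18] = 0

Separating the contributions that come from x directly and those that come through y:
  without y':      2x
  multiplying y':  4y^3

so (2x) + (4y^3)·y' = 0, and therefore
  dy/dx = -(2x)/(4y^3) = -x/(2y^3)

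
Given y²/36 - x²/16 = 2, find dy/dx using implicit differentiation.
Apply d/dx to both sides, remembering that y depends on x. Each occurrence of y therefore brings in a y' = dy/dx via the chain rule.

With F(x, y) equal to the left-hand side minus the right, differentiate F term by term:
  d/dx[-x^2/16] = -x/8
  d/dx[y^2/36] = y·y'/18
  d/dx[-2] = 0
Adding these up, d/dx[F] = 0 becomes
  (-x/8) + (y/18)·y' = 0,
so isolating y',
  dy/dx = -(-x/8)/(y/18) = 9x/(4y)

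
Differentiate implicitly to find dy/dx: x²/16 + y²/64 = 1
Differentiate both sides with respect to x, treating y as y(x). By the chain rule, any term containing y contributes a factor of y' = dy/dx when we differentiate it.

Move every term to one side and write the relation as F(x, y) = 0. Term by term,
  d/dx[x^2/16] = x/8
  d/dx[y^2/64] = y·y'/32
  d/dx[-1] = 0

The pieces without y' make up ∂F/∂x and the coefficient of y' is ∂F/∂y:
  ∂F/∂x = x/8,
  ∂F/∂y = y/32.

Since d/dx[F] = ∂F/∂x + (∂F/∂y)·y' = 0, solve for y':
  (∂F/∂y)·y' = -∂F/∂x
  dy/dx = -(∂F/∂x)/(∂F/∂y) = -(x/8)/(y/32) = -4x/y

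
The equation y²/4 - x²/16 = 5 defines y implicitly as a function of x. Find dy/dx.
Differentiate the relation implicitly: treat y = y(x) and apply the chain rule, so every y-derivative picks up a y' = dy/dx factor.

With everything moved to the left-hand side, differentiate term by term:
  d/dx[-x^2/16] = -x/8
  d/dx[y^2/4] = y·y'/2
  d/dx[-5] = 0

Separating the contributions that come from x directly and those that come through y:
  without y':      -x/8
  multiplying y':  y/2

so (-x/8) + (y/2)·y' = 0, and therefore
  dy/dx = -(-x/8)/(y/2) = x/(4y)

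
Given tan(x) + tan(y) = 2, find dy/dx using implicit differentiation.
Take d/dx of both sides. Since y is implicitly a function of x, the chain rule attaches a y' = dy/dx factor whenever we differentiate through y.

Set F(x, y) = (left side) − (right side), so the curve is F = 0. Differentiating each term of F:
  d/dx[tan(x)] = tan(x)^2 + 1
  d/dx[tan(y)] = y'(tan(y)^2 + 1)
  d/dx[-2] = 0

Collecting, the y'-free part is the partial derivative in x and the y' coefficient is the partial derivative in y:
  ∂F/∂x = tan(x)^2 + 1
  ∂F/∂y = tan(y)^2 + 1

so d/dx[F(x, y(x))] = ∂F/∂x + (∂F/∂y)·y' = 0. Rearranging,
  dy/dx = -(∂F/∂x)/(∂F/∂y) = -(tan(x)^2 + 1)/(tan(y)^2 + 1) = -cos(y)^2/cos(x)^2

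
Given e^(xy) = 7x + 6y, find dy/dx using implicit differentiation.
Take d/dx of both sides. Since y is implicitly a function of x, the chain rule attaches a y' = dy/dx factor whenever we differentiate through y.

Set F(x, y) = (left side) − (right side), so the curve is F = 0. Differentiating each term of F:
  d/dx[-7x] = -7
  d/dx[-6y] = -6·y'
  d/dx[e^(xy)] = (x·y' + y)·e^(xy)

Collecting, the y'-free part is the partial derivative in x and the y' coefficient is the partial derivative in y:
  ∂F/∂x = y·e^(xy) - 7
  ∂F/∂y = x·e^(xy) - 6

so d/dx[F(x, y(x))] = ∂F/∂x + (∂F/∂y)·y' = 0. Rearranging,
  dy/dx = -(∂F/∂x)/(∂F/∂y) = -(y·e^(xy) - 7)/(x·e^(xy) - 6) = (-y·e^(xy) + 7)/(x·e^(xy) - 6)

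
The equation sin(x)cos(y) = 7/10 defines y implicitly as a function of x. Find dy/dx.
Apply d/dx to both sides, remembering that y depends on x. Each occurrence of y therefore brings in a y' = dy/dx via the chain rule.

With F(x, y) equal to the left-hand side minus the right, differentiate F term by term:
  d/dx[sin(x)·cos(y)] = -y'·sin(x)·sin(y) + cos(x)·cos(y)
  d/dx[-7/10] = 0
Adding these up, d/dx[F] = 0 becomes
  (cos(x)·cos(y)) + (-sin(x)·sin(y))·y' = 0,
so isolating y',
  dy/dx = -(cos(x)·cos(y))/(-sin(x)·sin(y)) = 1/(tan(x)·tan(y))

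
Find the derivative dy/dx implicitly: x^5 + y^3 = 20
Apply d/dx to both sides, remembering that y depends on x. Each occurrence of y therefore brings in a y' = dy/dx via the chain rule.

With F(x, y) equal to the left-hand side minus the right, differentiate F term by term:
  d/dx[x^5] = 5x^4
  d/dx[y^3] = 3y^2·y'
  d/dx[-20] = 0
Adding these up, d/dx[F] = 0 becomes
  (5x^4) + (3y^2)·y' = 0,
so isolating y',
  dy/dx = -(5x^4)/(3y^2) = -5x^4/(3y^2)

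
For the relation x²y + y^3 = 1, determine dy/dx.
Differentiate the relation implicitly: treat y = y(x) and apply the chain rule, so every y-derivative picks up a y' = dy/dx factor.

With everything moved to the left-hand side, differentiate term by term:
  d/dx[x^2y] = x^2·y' + 2xy
  d/dx[y^3] = 3y^2·y'
  d/dx[-1] = 0

Separating the contributions that come from x directly and those that come through y:
  without y':      2xy
  multiplying y':  x^2 + 3y^2

so (2xy) + (x^2 + 3y^2)·y' = 0, and therefore
  dy/dx = -(2xy)/(x^2 + 3y^2) = -2xy/(x^2 + 3y^2)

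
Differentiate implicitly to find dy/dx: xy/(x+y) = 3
Differentiate the relation implicitly: treat y = y(x) and apply the chain rule, so every y-derivative picks up a y' = dy/dx factor.

With everything moved to the left-hand side, differentiate term by term:
  d/dx[xy/(x + y)] = xy(-y' - 1)/(x + y)^2 + x·y'/(x + y) + y/(x + y)
  d/dx[-3] = 0

Separating the contributions that come from x directly and those that come through y:
  without y':      -xy/(x + y)^2 + y/(x + y)
  multiplying y':  -xy/(x + y)^2 + x/(x + y)

so (-xy/(x + y)^2 + y/(x + y)) + (-xy/(x + y)^2 + x/(x + y))·y' = 0, and therefore
  dy/dx = -(-xy/(x + y)^2 + y/(x + y))/(-xy/(x + y)^2 + x/(x + y))
        = -(y^2/(x + y)^2)/(x^2/(x + y)^2) = -y^2/x^2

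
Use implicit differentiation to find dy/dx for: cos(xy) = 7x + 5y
Differentiate the relation implicitly: treat y = y(x) and apply the chain rule, so every y-derivative picks up a y' = dy/dx factor.

With everything moved to the left-hand side, differentiate term by term:
  d/dx[-7x] = -7
  d/dx[-5y] = -5·y'
  d/dx[cos(xy)] = -(x·y' + y)·sin(xy)

Separating the contributions that come from x directly and those that come through y:
  without y':      -y·sin(xy) - 7
  multiplying y':  -x·sin(xy) - 5

so (-y·sin(xy) - 7) + (-x·sin(xy) - 5)·y' = 0, and therefore
  dy/dx = -(-y·sin(xy) - 7)/(-x·sin(xy) - 5) = -(y·sin(xy) + 7)/(x·sin(xy) + 5)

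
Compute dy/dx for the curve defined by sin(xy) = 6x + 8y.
Apply d/dx to both sides, remembering that y depends on x. Each occurrence of y therefore brings in a y' = dy/dx via the chain rule.

With F(x, y) equal to the left-hand side minus the right, differentiate F term by term:
  d/dx[-6x] = -6
  d/dx[-8y] = -8·y'
  d/dx[sin(xy)] = (x·y' + y)·cos(xy)
Adding these up, d/dx[F] = 0 becomes
  (y·cos(xy) - 6) + (x·cos(xy) - 8)·y' = 0,
so isolating y',
  dy/dx = -(y·cos(xy) - 6)/(x·cos(xy) - 8) = (-y·cos(xy) + 6)/(x·cos(xy) - 8)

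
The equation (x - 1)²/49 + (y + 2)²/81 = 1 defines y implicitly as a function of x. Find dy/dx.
Apply d/dx to both sides, remembering that y depends on x. Each occurrence of y therefore brings in a y' = dy/dx via the chain rule.

With F(x, y) equal to the left-hand side minus the right, differentiate F term by term:
  d/dx[(x - 1)^2/49] = 2x/49 - 2/49
  d/dx[(y + 2)^2/81] = 2·y'(y + 2)/81
  d/dx[-1] = 0
Adding these up, d/dx[F] = 0 becomes
  (2x/49 - 2/49) + (2y/81 + 4/81)·y' = 0,
so isolating y',
  dy/dx = -(2x/49 - 2/49)/(2y/81 + 4/81)
        = -(2(x - 1)/49)/(2(y + 2)/81) = 81(1 - x)/(49(y + 2))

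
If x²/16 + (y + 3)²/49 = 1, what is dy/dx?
Differentiate both sides with respect to x, treating y as y(x). By the chain rule, any term containing y contributes a factor of y' = dy/dx when we differentiate it.

Move every term to one side and write the relation as F(x, y) = 0. Term by term,
  d/dx[x^2/16] = x/8
  d/dx[(y + 3)^2/49] = 2·y'(y + 3)/49
  d/dx[-1] = 0

The pieces without y' make up ∂F/∂x and the coefficient of y' is ∂F/∂y:
  ∂F/∂x = x/8,
  ∂F/∂y = 2y/49 + 6/49.

Since d/dx[F] = ∂F/∂x + (∂F/∂y)·y' = 0, solve for y':
  (∂F/∂y)·y' = -∂F/∂x
  dy/dx = -(∂F/∂x)/(∂F/∂y) = -(x/8)/(2y/49 + 6/49)
        = -(x/8)/(2(y + 3)/49) = -49x/(16y + 48)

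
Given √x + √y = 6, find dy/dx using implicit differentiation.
Take d/dx of both sides. Since y is implicitly a function of x, the chain rule attaches a y' = dy/dx factor whenever we differentiate through y.

Set F(x, y) = (left side) − (right side), so the curve is F = 0. Differentiating each term of F:
  d/dx[√(x)] = 1/(2√(x))
  d/dx[√(y)] = y'/(2√(y))
  d/dx[-6] = 0

Collecting, the y'-free part is the partial derivative in x and the y' coefficient is the partial derivative in y:
  ∂F/∂x = 1/(2√(x))
  ∂F/∂y = 1/(2√(y))

so d/dx[F(x, y(x))] = ∂F/∂x + (∂F/∂y)·y' = 0. Rearranging,
  dy/dx = -(∂F/∂x)/(∂F/∂y) = -(1/(2√(x)))/(1/(2√(y))) = -√(y)/√(x)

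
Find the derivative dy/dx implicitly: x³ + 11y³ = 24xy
Apply d/dx to both sides, remembering that y depends on x. Each occurrence of y therefore brings in a y' = dy/dx via the chain rule.

With F(x, y) equal to the left-hand side minus the right, differentiate F term by term:
  d/dx[x^3] = 3x^2
  d/dx[-24xy] = -24x·y' - 24y
  d/dx[11y^3] = 33y^2·y'
Adding these up, d/dx[F] = 0 becomes
  (3x^2 - 24y) + (-24x + 33y^2)·y' = 0,
so isolating y',
  dy/dx = -(3x^2 - 24y)/(-24x + 33y^2) = (x^2 - 8y)/(8x - 11y^2)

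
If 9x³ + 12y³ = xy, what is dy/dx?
Take d/dx of both sides. Since y is implicitly a function of x, the chain rule attaches a y' = dy/dx factor whenever we differentiate through y.

Set F(x, y) = (left side) − (right side), so the curve is F = 0. Differentiating each term of F:
  d/dx[9x^3] = 27x^2
  d/dx[-xy] = -x·y' - y
  d/dx[12y^3] = 36y^2·y'

Collecting, the y'-free part is the partial derivative in x and the y' coefficient is the partial derivative in y:
  ∂F/∂x = 27x^2 - y
  ∂F/∂y = -x + 36y^2

so d/dx[F(x, y(x))] = ∂F/∂x + (∂F/∂y)·y' = 0. Rearranging,
  dy/dx = -(∂F/∂x)/(∂F/∂y) = -(27x^2 - y)/(-x + 36y^2) = (27x^2 - y)/(x - 36y^2)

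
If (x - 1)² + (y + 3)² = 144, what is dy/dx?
Apply d/dx to both sides, remembering that y depends on x. Each occurrence of y therefore brings in a y' = dy/dx via the chain rule.

With F(x, y) equal to the left-hand side minus the right, differentiate F term by term:
  d/dx[(x - 1)^2] = 2x - 2
  d/dx[(y + 3)^2] = 2·y'(y + 3)
  d/dx[-144] = 0
Adding these up, d/dx[F] = 0 becomes
  (2x - 2) + (2y + 6)·y' = 0,
so isolating y',
  dy/dx = -(2x - 2)/(2y + 6) = (1 - x)/(y + 3)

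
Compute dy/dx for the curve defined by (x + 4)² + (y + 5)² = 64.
Apply d/dx to both sides, remembering that y depends on x. Each occurrence of y therefore brings in a y' = dy/dx via the chain rule.

With F(x, y) equal to the left-hand side minus the right, differentiate F term by term:
  d/dx[(x + 4)^2] = 2x + 8
  d/dx[(y + 5)^2] = 2·y'(y + 5)
  d/dx[-64] = 0
Adding these up, d/dx[F] = 0 becomes
  (2x + 8) + (2y + 10)·y' = 0,
so isolating y',
  dy/dx = -(2x + 8)/(2y + 10) = (-x - 4)/(y + 5)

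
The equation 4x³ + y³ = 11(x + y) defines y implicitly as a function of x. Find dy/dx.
Differentiate the relation implicitly: treat y = y(x) and apply the chain rule, so every y-derivative picks up a y' = dy/dx factor.

With everything moved to the left-hand side, differentiate term by term:
  d/dx[4x^3] = 12x^2
  d/dx[-11x] = -11
  d/dx[y^3] = 3y^2·y'
  d/dx[-11y] = -11·y'

Separating the contributions that come from x directly and those that come through y:
  without y':      12x^2 - 11
  multiplying y':  3y^2 - 11

so (12x^2 - 11) + (3y^2 - 11)·y' = 0, and therefore
  dy/dx = -(12x^2 - 11)/(3y^2 - 11) = (11 - 12x^2)/(3y^2 - 11)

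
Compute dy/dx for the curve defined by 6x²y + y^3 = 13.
Apply d/dx to both sides, remembering that y depends on x. Each occurrence of y therefore brings in a y' = dy/dx via the chain rule.

With F(x, y) equal to the left-hand side minus the right, differentiate F term by term:
  d/dx[6x^2y] = 6x^2·y' + 12xy
  d/dx[y^3] = 3y^2·y'
  d/dx[-13] = 0
Adding these up, d/dx[F] = 0 becomes
  (12xy) + (6x^2 + 3y^2)·y' = 0,
so isolating y',
  dy/dx = -(12xy)/(6x^2 + 3y^2) = -4xy/(2x^2 + y^2)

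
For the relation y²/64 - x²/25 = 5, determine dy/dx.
Apply d/dx to both sides, remembering that y depends on x. Each occurrence of y therefore brings in a y' = dy/dx via the chain rule.

With F(x, y) equal to the left-hand side minus the right, differentiate F term by term:
  d/dx[-x^2/25] = -2x/25
  d/dx[y^2/64] = y·y'/32
  d/dx[-5] = 0
Adding these up, d/dx[F] = 0 becomes
  (-2x/25) + (y/32)·y' = 0,
so isolating y',
  dy/dx = -(-2x/25)/(y/32) = 64x/(25y)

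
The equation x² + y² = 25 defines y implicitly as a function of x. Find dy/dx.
Take d/dx of both sides. Since y is implicitly a function of x, the chain rule attaches a y' = dy/dx factor whenever we differentiate through y.

Set F(x, y) = (left side) − (right side), so the curve is F = 0. Differentiating each term of F:
  d/dx[x^2] = 2x
  d/dx[y^2] = 2y·y'
  d/dx[-25] = 0

Collecting, the y'-free part is the partial derivative in x and the y' coefficient is the partial derivative in y:
  ∂F/∂x = 2x
  ∂F/∂y = 2y

so d/dx[F(x, y(x))] = ∂F/∂x + (∂F/∂y)·y' = 0. Rearranging,
  dy/dx = -(∂F/∂x)/(∂F/∂y) = -(2x)/(2y) = -x/y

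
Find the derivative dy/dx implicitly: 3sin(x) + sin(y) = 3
Apply d/dx to both sides, remembering that y depends on x. Each occurrence of y therefore brings in a y' = dy/dx via the chain rule.

With F(x, y) equal to the left-hand side minus the right, differentiate F term by term:
  d/dx[3sin(x)] = 3cos(x)
  d/dx[sin(y)] = y'·cos(y)
  d/dx[-3] = 0
Adding these up, d/dx[F] = 0 becomes
  (3cos(x)) + (cos(y))·y' = 0,
so isolating y',
  dy/dx = -(3cos(x))/(cos(y)) = -3cos(x)/cos(y)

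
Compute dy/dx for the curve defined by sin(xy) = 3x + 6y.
Take d/dx of both sides. Since y is implicitly a function of x, the chain rule attaches a y' = dy/dx factor whenever we differentiate through y.

Set F(x, y) = (left side) − (right side), so the curve is F = 0. Differentiating each term of F:
  d/dx[-3x] = -3
  d/dx[-6y] = -6·y'
  d/dx[sin(xy)] = (x·y' + y)·cos(xy)

Collecting, the y'-free part is the partial derivative in x and the y' coefficient is the partial derivative in y:
  ∂F/∂x = y·cos(xy) - 3
  ∂F/∂y = x·cos(xy) - 6

so d/dx[F(x, y(x))] = ∂F/∂x + (∂F/∂y)·y' = 0. Rearranging,
  dy/dx = -(∂F/∂x)/(∂F/∂y) = -(y·cos(xy) - 3)/(x·cos(xy) - 6) = (-y·cos(xy) + 3)/(x·cos(xy) - 6)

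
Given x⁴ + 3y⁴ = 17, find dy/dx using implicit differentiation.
Differentiate the relation implicitly: treat y = y(x) and apply the chain rule, so every y-derivative picks up a y' = dy/dx factor.

With everything moved to the left-hand side, differentiate term by term:
  d/dx[x^4] = 4x^3
  d/dx[3y^4] = 12y^3·y'
  d/dx[-17] = 0

Separating the contributions that come from x directly and those that come through y:
  without y':      4x^3
  multiplying y':  12y^3

so (4x^3) + (12y^3)·y' = 0, and therefore
  dy/dx = -(4x^3)/(12y^3) = -x^3/(3y^3)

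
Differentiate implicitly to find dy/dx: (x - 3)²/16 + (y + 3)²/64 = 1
Apply d/dx to both sides, remembering that y depends on x. Each occurrence of y therefore brings in a y' = dy/dx via the chain rule.

With F(x, y) equal to the left-hand side minus the right, differentiate F term by term:
  d/dx[(x - 3)^2/16] = x/8 - 3/8
  d/dx[(y + 3)^2/64] = y'(y + 3)/32
  d/dx[-1] = 0
Adding these up, d/dx[F] = 0 becomes
  (x/8 - 3/8) + (y/32 + 3/32)·y' = 0,
so isolating y',
  dy/dx = -(x/8 - 3/8)/(y/32 + 3/32)
        = -((x - 3)/8)/((y + 3)/32) = 4(3 - x)/(y + 3)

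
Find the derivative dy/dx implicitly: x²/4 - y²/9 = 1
Apply d/dx to both sides, remembering that y depends on x. Each occurrence of y therefore brings in a y' = dy/dx via the chain rule.

With F(x, y) equal to the left-hand side minus the right, differentiate F term by term:
  d/dx[x^2/4] = x/2
  d/dx[-y^2/9] = -2y·y'/9
  d/dx[-1] = 0
Adding these up, d/dx[F] = 0 becomes
  (x/2) + (-2y/9)·y' = 0,
so isolating y',
  dy/dx = -(x/2)/(-2y/9) = 9x/(4y)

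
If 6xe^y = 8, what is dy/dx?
Take d/dx of both sides. Since y is implicitly a function of x, the chain rule attaches a y' = dy/dx factor whenever we differentiate through y.

Set F(x, y) = (left side) − (right side), so the curve is F = 0. Differentiating each term of F:
  d/dx[6x·e^(y)] = 6x·y'·e^(y) + 6e^(y)
  d/dx[-8] = 0

Collecting, the y'-free part is the partial derivative in x and the y' coefficient is the partial derivative in y:
  ∂F/∂x = 6e^(y)
  ∂F/∂y = 6x·e^(y)

so d/dx[F(x, y(x))] = ∂F/∂x + (∂F/∂y)·y' = 0. Rearranging,
  dy/dx = -(∂F/∂x)/(∂F/∂y) = -(6e^(y))/(6x·e^(y)) = -1/x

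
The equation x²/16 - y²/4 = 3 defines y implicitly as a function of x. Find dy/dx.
Differentiate both sides with respect to x, treating y as y(x). By the chain rule, any term containing y contributes a factor of y' = dy/dx when we differentiate it.

Move every term to one side and write the relation as F(x, y) = 0. Term by term,
  d/dx[x^2/16] = x/8
  d/dx[-y^2/4] = -y·y'/2
  d/dx[-3] = 0

The pieces without y' make up ∂F/∂x and the coefficient of y' is ∂F/∂y:
  ∂F/∂x = x/8,
  ∂F/∂y = -y/2.

Since d/dx[F] = ∂F/∂x + (∂F/∂y)·y' = 0, solve for y':
  (∂F/∂y)·y' = -∂F/∂x
  dy/dx = -(∂F/∂x)/(∂F/∂y) = -(x/8)/(-y/2) = x/(4y)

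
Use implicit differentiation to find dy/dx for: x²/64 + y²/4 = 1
Apply d/dx to both sides, remembering that y depends on x. Each occurrence of y therefore brings in a y' = dy/dx via the chain rule.

With F(x, y) equal to the left-hand side minus the right, differentiate F term by term:
  d/dx[x^2/64] = x/32
  d/dx[y^2/4] = y·y'/2
  d/dx[-1] = 0
Adding these up, d/dx[F] = 0 becomes
  (x/32) + (y/2)·y' = 0,
so isolating y',
  dy/dx = -(x/32)/(y/2) = -x/(16y)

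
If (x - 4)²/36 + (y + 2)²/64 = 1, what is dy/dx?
Differentiate the relation implicitly: treat y = y(x) and apply the chain rule, so every y-derivative picks up a y' = dy/dx factor.

With everything moved to the left-hand side, differentiate term by term:
  d/dx[(x - 4)^2/36] = x/18 - 2/9
  d/dx[(y + 2)^2/64] = y'(y + 2)/32
  d/dx[-1] = 0

Separating the contributions that come from x directly and those that come through y:
  without y':      x/18 - 2/9
  multiplying y':  y/32 + 1/16

so (x/18 - 2/9) + (y/32 + 1/16)·y' = 0, and therefore
  dy/dx = -(x/18 - 2/9)/(y/32 + 1/16)
        = -((x - 4)/18)/((y + 2)/32) = 16(4 - x)/(9(y + 2))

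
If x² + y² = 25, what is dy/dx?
Differentiate the relation implicitly: treat y = y(x) and apply the chain rule, so every y-derivative picks up a y' = dy/dx factor.

With everything moved to the left-hand side, differentiate term by term:
  d/dx[x^2] = 2x
  d/dx[y^2] = 2y·y'
  d/dx[-25] = 0

Separating the contributions that come from x directly and those that come through y:
  without y':      2x
  multiplying y':  2y

so (2x) + (2y)·y' = 0, and therefore
  dy/dx = -(2x)/(2y) = -x/y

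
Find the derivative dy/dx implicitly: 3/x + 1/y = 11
Differentiate both sides with respect to x, treating y as y(x). By the chain rule, any term containing y contributes a factor of y' = dy/dx when we differentiate it.

Move every term to one side and write the relation as F(x, y) = 0. Term by term,
  d/dx[1/y] = -y'/y^2
  d/dx[3/x] = -3/x^2
  d/dx[-11] = 0

The pieces without y' make up ∂F/∂x and the coefficient of y' is ∂F/∂y:
  ∂F/∂x = -3/x^2,
  ∂F/∂y = -1/y^2.

Since d/dx[F] = ∂F/∂x + (∂F/∂y)·y' = 0, solve for y':
  (∂F/∂y)·y' = -∂F/∂x
  dy/dx = -(∂F/∂x)/(∂F/∂y) = -(-3/x^2)/(-1/y^2) = -3y^2/x^2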